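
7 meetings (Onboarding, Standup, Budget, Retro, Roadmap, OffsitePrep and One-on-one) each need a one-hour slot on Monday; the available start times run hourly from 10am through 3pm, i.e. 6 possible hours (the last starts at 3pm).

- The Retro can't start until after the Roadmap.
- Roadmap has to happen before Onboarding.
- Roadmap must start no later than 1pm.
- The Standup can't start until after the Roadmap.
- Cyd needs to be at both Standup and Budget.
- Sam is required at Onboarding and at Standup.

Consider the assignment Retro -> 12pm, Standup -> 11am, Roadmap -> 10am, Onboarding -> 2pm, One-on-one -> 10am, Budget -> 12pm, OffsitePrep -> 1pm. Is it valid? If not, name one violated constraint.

Yes, all constraints hold

The Standup can't start until after the Roadmap — holds.
Roadmap must start no later than 1pm — holds.
Cyd needs to be at both Standup and Budget — holds.
Sam is required at Onboarding and at Standup — holds.
Roadmap has to happen before Onboarding — holds.
The Retro can't start until after the Roadmap — holds.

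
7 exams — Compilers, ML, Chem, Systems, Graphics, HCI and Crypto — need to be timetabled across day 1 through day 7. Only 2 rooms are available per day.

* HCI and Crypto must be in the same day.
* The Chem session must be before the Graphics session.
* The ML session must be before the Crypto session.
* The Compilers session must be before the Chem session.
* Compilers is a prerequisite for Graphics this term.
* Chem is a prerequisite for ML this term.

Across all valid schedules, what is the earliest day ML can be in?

day 3

Precedence pushes ML to at least day 3; downstream work caps ML at day 6.
ML at day 3 is achievable: Chem in day 2, Systems in day 1, ML in day 3, Compilers in day 1, Graphics in day 3, HCI in day 4, Crypto in day 4.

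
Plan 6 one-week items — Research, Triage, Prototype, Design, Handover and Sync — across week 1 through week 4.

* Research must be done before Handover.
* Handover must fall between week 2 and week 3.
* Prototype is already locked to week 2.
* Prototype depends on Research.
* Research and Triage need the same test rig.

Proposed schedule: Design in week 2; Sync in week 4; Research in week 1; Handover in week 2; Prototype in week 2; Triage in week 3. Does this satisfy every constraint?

Research must be done before Handover — holds.
Prototype depends on Research — holds.
Handover must fall between week 2 and week 3 — holds.
Prototype is already locked to week 2 — holds.
Research and Triage need the same test rig — holds.

Yes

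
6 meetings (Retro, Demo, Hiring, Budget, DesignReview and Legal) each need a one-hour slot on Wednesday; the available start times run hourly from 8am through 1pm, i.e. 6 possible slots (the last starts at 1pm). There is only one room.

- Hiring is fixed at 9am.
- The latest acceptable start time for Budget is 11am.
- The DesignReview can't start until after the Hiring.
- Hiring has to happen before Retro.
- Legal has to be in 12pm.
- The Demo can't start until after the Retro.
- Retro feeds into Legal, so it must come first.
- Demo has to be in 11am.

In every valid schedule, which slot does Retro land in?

Hiring is fixed at 9am and must come before Retro, so Retro is at least 10am.
Demo is fixed at 11am and must come after Retro, so Retro is at most 10am.
So Retro must be 10am.

10am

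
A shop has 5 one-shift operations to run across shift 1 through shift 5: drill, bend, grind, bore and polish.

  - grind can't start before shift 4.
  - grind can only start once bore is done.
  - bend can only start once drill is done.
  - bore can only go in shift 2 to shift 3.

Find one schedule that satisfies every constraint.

bend -> shift 2; grind -> shift 4; drill -> shift 1; bore -> shift 2; polish -> shift 1

Checking: drill(shift 1) before bend(shift 2); bore(shift 2) before grind(shift 4); grind=shift 4 in [shift 4,shift 5]; bore=shift 2 in [shift 2,shift 3].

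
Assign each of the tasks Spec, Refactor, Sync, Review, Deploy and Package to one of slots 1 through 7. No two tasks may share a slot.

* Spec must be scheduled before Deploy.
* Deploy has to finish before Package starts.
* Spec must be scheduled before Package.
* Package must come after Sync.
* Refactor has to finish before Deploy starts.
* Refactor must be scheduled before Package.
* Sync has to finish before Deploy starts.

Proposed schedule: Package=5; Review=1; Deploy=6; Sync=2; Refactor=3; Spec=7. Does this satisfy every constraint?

No — it violates: Spec must be scheduled before Package

Refactor has to finish before Deploy starts — holds.
Spec must be scheduled before Package — violated.
Deploy has to finish before Package starts — violated.
No two tasks may share a slot — holds.
Package must come after Sync — holds.
Spec must be scheduled before Deploy — violated.
Sync has to finish before Deploy starts — holds.
Refactor must be scheduled before Package — holds.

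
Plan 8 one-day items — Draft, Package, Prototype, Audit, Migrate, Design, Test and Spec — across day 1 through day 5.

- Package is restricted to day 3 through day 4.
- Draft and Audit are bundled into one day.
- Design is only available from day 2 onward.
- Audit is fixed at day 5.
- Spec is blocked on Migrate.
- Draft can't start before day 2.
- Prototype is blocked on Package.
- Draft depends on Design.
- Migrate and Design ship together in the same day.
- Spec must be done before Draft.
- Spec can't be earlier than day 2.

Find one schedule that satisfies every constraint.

Test in day 1; Design in day 2; Package in day 3; Migrate in day 2; Audit in day 5; Draft in day 5; Prototype in day 4; Spec in day 3

Checking: Migrate(day 2) before Spec(day 3); Design(day 2) before Draft(day 5); Spec(day 3) before Draft(day 5); Package(day 3) before Prototype(day 4); Migrate = Design = day 2; Draft = Audit = day 5; Spec=day 3 in [day 2,day 5]; Package=day 3 in [day 3,day 4]; Audit=day 5 in [day 5,day 5]; Design=day 2 in [day 2,day 5]; Draft=day 5 in [day 2,day 5].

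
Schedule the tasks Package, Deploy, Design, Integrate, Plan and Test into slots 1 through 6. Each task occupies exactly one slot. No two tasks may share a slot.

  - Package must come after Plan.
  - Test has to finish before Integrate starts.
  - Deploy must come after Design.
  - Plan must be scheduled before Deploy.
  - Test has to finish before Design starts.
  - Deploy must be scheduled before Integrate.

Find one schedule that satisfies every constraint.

Design -> 2; Plan -> 3; Integrate -> 5; Test -> 1; Deploy -> 4; Package -> 6

Checking: Test(1) before Design(2); Test(1) before Integrate(5); Deploy(4) before Integrate(5); Design(2) before Deploy(4); Plan(3) before Package(6); Plan(3) before Deploy(4); max 1 per slot (cap 1).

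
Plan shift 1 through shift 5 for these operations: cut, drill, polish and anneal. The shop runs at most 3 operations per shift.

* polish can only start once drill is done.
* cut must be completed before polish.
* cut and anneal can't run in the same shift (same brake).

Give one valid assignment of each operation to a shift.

anneal -> shift 2, cut -> shift 1, drill -> shift 1, polish -> shift 2

Checking: cut(shift 1) before polish(shift 2); drill(shift 1) before polish(shift 2); cut(shift 1) != anneal(shift 2); max 2 per shift (cap 3).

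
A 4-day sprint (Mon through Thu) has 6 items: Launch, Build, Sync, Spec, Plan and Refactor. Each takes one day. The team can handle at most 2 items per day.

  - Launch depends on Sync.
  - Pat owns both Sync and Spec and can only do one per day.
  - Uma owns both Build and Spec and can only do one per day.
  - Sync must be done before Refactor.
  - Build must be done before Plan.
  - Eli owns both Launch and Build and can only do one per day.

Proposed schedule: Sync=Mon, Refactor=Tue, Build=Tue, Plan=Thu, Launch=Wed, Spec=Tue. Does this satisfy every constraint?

Build must be done before Plan — holds.
Uma owns both Build and Spec and can only do one per day — violated.
The team can handle at most 2 items per day — violated.
Launch depends on Sync — holds.
Sync must be done before Refactor — holds.
Eli owns both Launch and Build and can only do one per day — holds.
Pat owns both Sync and Spec and can only do one per day — holds.

No — it violates: Uma owns both Build and Spec and can only do one per day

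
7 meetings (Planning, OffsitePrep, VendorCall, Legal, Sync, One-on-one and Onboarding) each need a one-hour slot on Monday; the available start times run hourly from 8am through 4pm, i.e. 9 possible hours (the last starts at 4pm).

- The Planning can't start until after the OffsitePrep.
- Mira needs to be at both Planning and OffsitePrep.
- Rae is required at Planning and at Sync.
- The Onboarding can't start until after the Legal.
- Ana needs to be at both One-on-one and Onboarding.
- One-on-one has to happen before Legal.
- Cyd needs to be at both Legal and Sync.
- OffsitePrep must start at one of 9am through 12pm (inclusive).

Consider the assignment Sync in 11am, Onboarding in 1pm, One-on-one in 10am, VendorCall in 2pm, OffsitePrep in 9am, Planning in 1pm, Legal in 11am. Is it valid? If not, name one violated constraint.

Cyd needs to be at both Legal and Sync — violated.
OffsitePrep must start at one of 9am through 12pm (inclusive) — holds.
One-on-one has to happen before Legal — holds.
Ana needs to be at both One-on-one and Onboarding — holds.
The Onboarding can't start until after the Legal — holds.
Mira needs to be at both Planning and OffsitePrep — holds.
Rae is required at Planning and at Sync — holds.
The Planning can't start until after the OffsitePrep — holds.

Invalid. Cyd needs to be at both Legal and Sync.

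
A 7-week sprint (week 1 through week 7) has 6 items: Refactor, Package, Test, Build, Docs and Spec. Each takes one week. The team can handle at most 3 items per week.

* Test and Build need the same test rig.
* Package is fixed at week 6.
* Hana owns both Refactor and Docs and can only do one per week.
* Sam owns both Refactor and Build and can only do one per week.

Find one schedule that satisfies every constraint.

Docs=week 2, Refactor=week 1, Test=week 1, Build=week 2, Spec=week 1, Package=week 6

Checking: Test(week 1) != Build(week 2); Refactor(week 1) != Docs(week 2); Refactor(week 1) != Build(week 2); Package=week 6 in [week 6,week 6]; max 3 per week (cap 3).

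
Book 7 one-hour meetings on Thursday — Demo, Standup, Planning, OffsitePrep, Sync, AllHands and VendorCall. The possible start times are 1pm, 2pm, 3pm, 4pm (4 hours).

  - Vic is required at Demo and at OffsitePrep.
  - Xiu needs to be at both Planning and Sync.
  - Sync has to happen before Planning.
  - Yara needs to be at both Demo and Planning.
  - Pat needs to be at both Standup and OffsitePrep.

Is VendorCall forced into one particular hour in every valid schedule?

No

VendorCall can be 1pm (e.g. Sync=1pm; Standup=1pm; Demo=1pm; Planning=2pm; OffsitePrep=2pm; AllHands=1pm; VendorCall=1pm) or 2pm (e.g. AllHands -> 1pm; VendorCall -> 2pm; Standup -> 1pm; OffsitePrep -> 2pm; Demo -> 1pm; Sync -> 1pm; Planning -> 2pm).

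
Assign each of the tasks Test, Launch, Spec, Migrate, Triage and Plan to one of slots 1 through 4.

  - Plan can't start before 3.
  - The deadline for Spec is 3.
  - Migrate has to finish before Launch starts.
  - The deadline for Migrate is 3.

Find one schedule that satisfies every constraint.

Migrate -> 1, Triage -> 1, Launch -> 2, Spec -> 1, Plan -> 3, Test -> 1

Checking: Migrate(1) before Launch(2); Migrate=1 in [1,3]; Plan=3 in [3,4]; Spec=1 in [1,3].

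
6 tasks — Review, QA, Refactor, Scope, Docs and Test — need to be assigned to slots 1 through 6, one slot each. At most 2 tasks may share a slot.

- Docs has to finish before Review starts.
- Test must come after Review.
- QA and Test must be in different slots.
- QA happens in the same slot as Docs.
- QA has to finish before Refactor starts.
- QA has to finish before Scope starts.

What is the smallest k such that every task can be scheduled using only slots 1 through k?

3

The precedence chain requires at least 3 distinct slots.
With at most 2 per slot and 6 tasks, at least 3 slots are needed.
3 works (last occupied slot: 3): for example Docs -> 1; Refactor -> 2; Review -> 2; Scope -> 3; Test -> 3; QA -> 1.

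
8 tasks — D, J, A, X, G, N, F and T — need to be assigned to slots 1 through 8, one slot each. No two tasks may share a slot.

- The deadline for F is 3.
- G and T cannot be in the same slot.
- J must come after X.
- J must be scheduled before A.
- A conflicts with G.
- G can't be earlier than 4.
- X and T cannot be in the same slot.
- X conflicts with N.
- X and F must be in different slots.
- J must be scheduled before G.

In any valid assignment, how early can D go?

D at 1 is achievable: F=2; N=7; D=1; A=6; X=3; T=8; J=4; G=5.

1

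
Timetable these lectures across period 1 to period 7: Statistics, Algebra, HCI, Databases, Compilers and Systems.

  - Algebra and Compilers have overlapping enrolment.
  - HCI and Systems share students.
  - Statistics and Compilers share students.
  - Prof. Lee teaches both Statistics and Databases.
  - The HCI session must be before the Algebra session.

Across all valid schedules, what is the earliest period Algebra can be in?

Precedence pushes Algebra to at least period 2.
Algebra at period 2 is achievable: Databases=period 2, Systems=period 2, Statistics=period 1, Compilers=period 3, Algebra=period 2, HCI=period 1.

period 2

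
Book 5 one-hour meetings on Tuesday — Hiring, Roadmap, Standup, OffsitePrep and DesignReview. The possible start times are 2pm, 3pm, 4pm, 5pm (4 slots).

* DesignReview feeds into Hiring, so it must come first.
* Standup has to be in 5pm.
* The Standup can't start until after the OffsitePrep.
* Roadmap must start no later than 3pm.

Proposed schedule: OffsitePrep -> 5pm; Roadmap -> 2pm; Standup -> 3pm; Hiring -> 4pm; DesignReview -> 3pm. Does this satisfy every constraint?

The Standup can't start until after the OffsitePrep — violated.
Standup has to be in 5pm — violated.
DesignReview feeds into Hiring, so it must come first — holds.
Roadmap must start no later than 3pm — holds.

No — it violates: The Standup can't start until after the OffsitePrep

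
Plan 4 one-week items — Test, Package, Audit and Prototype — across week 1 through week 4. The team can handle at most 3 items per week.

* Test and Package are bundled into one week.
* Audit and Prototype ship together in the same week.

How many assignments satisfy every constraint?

Splitting on Test: it can be week 1 (3), week 2 (3), week 3 (3), week 4 (3). Listing each branch's schedules as (Package, Audit, Prototype) by week number:
Test=week 1: (1,2,2) (1,3,3) (1,4,4) — 3.
Test=week 2: (2,1,1) (2,3,3) (2,4,4) — 3.
Test=week 3: (3,1,1) (3,2,2) (3,4,4) — 3.
Test=week 4: (4,1,1) (4,2,2) (4,3,3) — 3.
Summing: 3 + 3 + 3 + 3 = 12.

12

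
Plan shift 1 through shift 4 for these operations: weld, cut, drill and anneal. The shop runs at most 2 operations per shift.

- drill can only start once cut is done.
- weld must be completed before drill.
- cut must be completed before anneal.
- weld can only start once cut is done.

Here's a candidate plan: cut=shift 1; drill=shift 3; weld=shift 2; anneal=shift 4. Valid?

The shop runs at most 2 operations per shift — holds.
cut must be completed before anneal — holds.
drill can only start once cut is done — holds.
weld must be completed before drill — holds.
weld can only start once cut is done — holds.

Yes, all constraints hold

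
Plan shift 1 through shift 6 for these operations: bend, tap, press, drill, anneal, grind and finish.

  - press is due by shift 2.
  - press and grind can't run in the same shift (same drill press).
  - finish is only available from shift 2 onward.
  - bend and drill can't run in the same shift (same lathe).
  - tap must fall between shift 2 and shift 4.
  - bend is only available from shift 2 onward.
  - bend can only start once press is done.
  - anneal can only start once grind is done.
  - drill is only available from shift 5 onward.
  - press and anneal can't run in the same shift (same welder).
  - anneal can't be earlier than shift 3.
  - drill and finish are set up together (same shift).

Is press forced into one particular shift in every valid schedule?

No

press can be shift 1 (e.g. drill=shift 5, tap=shift 2, bend=shift 2, anneal=shift 3, grind=shift 2, press=shift 1, finish=shift 5) or shift 2 (e.g. tap=shift 2; drill=shift 5; anneal=shift 3; grind=shift 1; finish=shift 5; press=shift 2; bend=shift 3).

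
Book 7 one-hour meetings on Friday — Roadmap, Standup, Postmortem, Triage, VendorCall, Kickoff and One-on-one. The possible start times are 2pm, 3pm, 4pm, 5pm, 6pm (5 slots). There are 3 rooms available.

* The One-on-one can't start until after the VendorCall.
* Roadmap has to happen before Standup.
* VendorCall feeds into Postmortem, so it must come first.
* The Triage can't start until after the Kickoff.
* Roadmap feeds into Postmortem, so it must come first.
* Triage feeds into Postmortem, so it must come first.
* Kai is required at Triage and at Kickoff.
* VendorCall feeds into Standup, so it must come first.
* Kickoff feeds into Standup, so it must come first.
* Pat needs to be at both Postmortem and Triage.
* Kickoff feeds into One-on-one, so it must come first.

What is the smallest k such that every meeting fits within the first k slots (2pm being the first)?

3

The precedence chain requires at least 3 distinct slots.
With at most 3 per slot and 7 meetings, at least 3 slots are needed.
3 works (last occupied slot: 4pm): for example Postmortem -> 4pm, Standup -> 3pm, Triage -> 3pm, VendorCall -> 2pm, One-on-one -> 3pm, Roadmap -> 2pm, Kickoff -> 2pm.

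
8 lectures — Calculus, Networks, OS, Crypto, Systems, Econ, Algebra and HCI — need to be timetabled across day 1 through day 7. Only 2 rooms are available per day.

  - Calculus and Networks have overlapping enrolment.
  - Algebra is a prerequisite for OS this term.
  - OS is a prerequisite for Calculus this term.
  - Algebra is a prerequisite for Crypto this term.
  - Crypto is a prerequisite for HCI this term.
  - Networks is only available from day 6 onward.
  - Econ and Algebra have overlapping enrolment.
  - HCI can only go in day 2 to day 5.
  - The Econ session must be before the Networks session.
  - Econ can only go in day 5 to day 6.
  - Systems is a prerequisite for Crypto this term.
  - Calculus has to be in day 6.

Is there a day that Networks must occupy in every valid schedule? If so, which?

Networks's window is day 6–day 7.
Calculus is fixed at day 6, and Networks can't share a day with Calculus.
So Networks must be day 7.

day 7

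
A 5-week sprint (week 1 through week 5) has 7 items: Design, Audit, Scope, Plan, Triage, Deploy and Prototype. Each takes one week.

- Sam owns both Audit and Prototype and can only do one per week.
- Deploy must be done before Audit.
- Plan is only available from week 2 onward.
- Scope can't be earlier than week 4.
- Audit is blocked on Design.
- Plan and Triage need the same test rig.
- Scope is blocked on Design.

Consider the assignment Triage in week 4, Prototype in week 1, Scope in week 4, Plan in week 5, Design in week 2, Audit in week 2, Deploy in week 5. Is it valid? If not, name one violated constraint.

Scope can't be earlier than week 4 — holds.
Scope is blocked on Design — holds.
Plan and Triage need the same test rig — holds.
Audit is blocked on Design — violated.
Deploy must be done before Audit — violated.
Sam owns both Audit and Prototype and can only do one per week — holds.
Plan is only available from week 2 onward — holds.

Invalid. Deploy must be done before Audit.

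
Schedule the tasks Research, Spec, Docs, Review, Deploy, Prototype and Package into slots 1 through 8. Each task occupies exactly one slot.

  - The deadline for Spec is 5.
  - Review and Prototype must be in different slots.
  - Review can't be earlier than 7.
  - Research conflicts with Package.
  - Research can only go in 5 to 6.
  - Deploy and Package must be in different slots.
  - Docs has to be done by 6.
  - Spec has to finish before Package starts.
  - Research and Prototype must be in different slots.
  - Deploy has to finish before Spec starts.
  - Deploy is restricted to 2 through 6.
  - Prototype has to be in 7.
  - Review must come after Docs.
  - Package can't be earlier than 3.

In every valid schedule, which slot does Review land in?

8

Review's window is 7–8.
Prototype is fixed at 7, and Review can't share a slot with Prototype.
So Review must be 8.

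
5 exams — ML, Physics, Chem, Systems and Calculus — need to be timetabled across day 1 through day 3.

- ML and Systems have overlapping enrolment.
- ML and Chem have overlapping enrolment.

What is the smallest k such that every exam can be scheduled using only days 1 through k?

2

Could 1 day be enough, i.e. nothing placed later than day 1? No: Systems can't share with ML (day 1) → nothing is left.
So 1 day is not enough.
2 works (last occupied day: day 2): for example Systems=day 2; Calculus=day 1; Chem=day 2; ML=day 1; Physics=day 1.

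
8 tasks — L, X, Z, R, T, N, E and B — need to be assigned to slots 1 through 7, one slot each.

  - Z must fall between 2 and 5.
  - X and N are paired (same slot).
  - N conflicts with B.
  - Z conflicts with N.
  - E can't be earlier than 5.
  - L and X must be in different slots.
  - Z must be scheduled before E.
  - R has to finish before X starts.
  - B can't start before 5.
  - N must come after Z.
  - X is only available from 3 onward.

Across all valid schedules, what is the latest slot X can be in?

7

X is available from 3.
X at 7 is achievable: T -> 1, B -> 5, X -> 7, Z -> 2, E -> 5, N -> 7, R -> 1, L -> 1.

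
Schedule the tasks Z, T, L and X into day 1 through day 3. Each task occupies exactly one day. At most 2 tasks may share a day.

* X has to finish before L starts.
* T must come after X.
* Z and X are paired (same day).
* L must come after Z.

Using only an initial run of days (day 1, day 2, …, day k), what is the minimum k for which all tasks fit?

The precedence chain requires at least 2 distinct days.
With at most 2 per day and 4 tasks, at least 2 days are needed.
2 works (last occupied day: day 2): for example X in day 1; Z in day 1; L in day 2; T in day 2.

2 days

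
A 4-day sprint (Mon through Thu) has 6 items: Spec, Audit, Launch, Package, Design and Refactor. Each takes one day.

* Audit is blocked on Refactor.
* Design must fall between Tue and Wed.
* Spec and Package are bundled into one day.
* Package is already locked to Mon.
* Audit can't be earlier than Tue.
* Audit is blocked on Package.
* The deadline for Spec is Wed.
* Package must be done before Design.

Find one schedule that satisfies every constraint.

Launch in Mon; Audit in Tue; Spec in Mon; Design in Tue; Package in Mon; Refactor in Mon

Checking: Refactor(Mon) before Audit(Tue); Package(Mon) before Audit(Tue); Package(Mon) before Design(Tue); Spec = Package = Mon; Audit=Tue in [Tue,Thu]; Package=Mon in [Mon,Mon]; Design=Tue in [Tue,Wed]; Spec=Mon in [Mon,Wed].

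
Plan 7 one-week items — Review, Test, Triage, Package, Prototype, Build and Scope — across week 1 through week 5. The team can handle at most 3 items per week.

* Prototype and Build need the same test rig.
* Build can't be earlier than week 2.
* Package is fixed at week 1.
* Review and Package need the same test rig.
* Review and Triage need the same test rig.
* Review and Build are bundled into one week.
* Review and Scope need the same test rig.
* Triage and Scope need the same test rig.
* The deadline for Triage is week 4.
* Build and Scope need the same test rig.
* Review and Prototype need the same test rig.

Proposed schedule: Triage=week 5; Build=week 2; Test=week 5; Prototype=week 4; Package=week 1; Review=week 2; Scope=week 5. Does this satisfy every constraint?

No. The deadline for Triage is week 4 is not satisfied.

Review and Prototype need the same test rig — holds.
Review and Triage need the same test rig — holds.
Triage and Scope need the same test rig — violated.
Prototype and Build need the same test rig — holds.
Review and Scope need the same test rig — holds.
The team can handle at most 3 items per week — holds.
Package is fixed at week 1 — holds.
Build can't be earlier than week 2 — holds.
Review and Package need the same test rig — holds.
Review and Build are bundled into one week — holds.
The deadline for Triage is week 4 — violated.
Build and Scope need the same test rig — holds.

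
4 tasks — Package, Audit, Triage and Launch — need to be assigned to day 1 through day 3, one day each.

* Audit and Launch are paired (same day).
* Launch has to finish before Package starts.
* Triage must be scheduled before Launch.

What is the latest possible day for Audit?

Audit must be in the same day as Launch, which can't be before day 2, so Audit is at least day 2; Audit must be in the same day as Launch, which can't be after day 2, so Audit is at most day 2.
Audit at day 2 is achievable: Audit -> day 2; Package -> day 3; Triage -> day 1; Launch -> day 2.

day 2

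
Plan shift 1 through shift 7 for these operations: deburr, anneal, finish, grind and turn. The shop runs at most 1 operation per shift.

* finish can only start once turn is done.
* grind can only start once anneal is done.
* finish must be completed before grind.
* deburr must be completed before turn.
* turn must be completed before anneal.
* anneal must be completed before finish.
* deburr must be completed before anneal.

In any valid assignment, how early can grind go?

shift 5

Precedence pushes grind to at least shift 5.
grind at shift 5 is achievable: deburr -> shift 1; anneal -> shift 3; finish -> shift 4; turn -> shift 2; grind -> shift 5.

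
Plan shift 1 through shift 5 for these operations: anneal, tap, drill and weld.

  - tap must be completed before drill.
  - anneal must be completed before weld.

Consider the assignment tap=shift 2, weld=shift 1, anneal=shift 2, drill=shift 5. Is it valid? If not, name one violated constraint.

No. anneal must be completed before weld is not satisfied.

tap must be completed before drill — holds.
anneal must be completed before weld — violated.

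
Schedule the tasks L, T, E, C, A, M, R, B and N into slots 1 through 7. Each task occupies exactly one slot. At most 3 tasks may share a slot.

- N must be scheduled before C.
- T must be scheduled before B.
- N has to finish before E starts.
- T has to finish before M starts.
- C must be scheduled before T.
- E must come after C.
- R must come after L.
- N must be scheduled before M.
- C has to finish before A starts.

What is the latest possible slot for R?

7

Precedence pushes R to at least 2.
R at 7 is achievable: R -> 7, M -> 4, N -> 1, B -> 4, C -> 2, A -> 3, T -> 3, E -> 3, L -> 1.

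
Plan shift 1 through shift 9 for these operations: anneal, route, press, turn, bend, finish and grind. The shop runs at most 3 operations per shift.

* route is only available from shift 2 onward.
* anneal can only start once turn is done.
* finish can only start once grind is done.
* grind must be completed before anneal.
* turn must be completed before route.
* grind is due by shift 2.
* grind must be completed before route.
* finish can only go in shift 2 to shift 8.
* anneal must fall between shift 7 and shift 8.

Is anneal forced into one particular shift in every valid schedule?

No

anneal can be shift 7 (e.g. route in shift 2, turn in shift 1, bend in shift 2, finish in shift 2, press in shift 1, grind in shift 1, anneal in shift 7) or shift 8 (e.g. anneal=shift 8, press=shift 1, turn=shift 1, grind=shift 1, finish=shift 2, bend=shift 2, route=shift 2).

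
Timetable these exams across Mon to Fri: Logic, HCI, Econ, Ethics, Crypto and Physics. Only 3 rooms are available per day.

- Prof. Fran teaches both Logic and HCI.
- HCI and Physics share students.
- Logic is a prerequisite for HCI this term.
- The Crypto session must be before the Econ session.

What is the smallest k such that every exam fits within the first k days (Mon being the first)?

2

The precedence chain requires at least 2 distinct days.
With at most 3 per day and 6 exams, at least 2 days are needed.
2 works (last occupied day: Tue): for example Physics=Mon; Crypto=Mon; HCI=Tue; Ethics=Tue; Econ=Tue; Logic=Mon.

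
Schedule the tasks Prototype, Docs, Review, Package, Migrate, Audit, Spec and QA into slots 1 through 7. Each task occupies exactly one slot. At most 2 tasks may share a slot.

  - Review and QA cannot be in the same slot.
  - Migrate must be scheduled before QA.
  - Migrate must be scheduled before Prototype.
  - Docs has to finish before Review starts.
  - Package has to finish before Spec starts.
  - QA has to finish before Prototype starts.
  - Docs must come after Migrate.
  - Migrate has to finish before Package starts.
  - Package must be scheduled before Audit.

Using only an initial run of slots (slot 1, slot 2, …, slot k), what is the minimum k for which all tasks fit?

The precedence chain requires at least 3 distinct slots.
With at most 2 per slot and 8 tasks, at least 4 slots are needed.
Could 4 slots be enough, i.e. nothing placed later than 4? No: Review must come after Docs (at 1 or later) → {2, 3, 4}; Docs must come before Review (at 4 or earlier) → {1, 2, 3}; Package must come after Migrate (at 1 or later) → {2, 3, 4}; Migrate must come before Package (at 4 or earlier) → {1, 2, 3}; QA must come after Migrate (at 1 or later) → {2, 3, 4}; Audit must come after Package (at 2 or later) → {3, 4}; Package must come before Audit (at 4 or earlier) → {2, 3}; Docs must come after Migrate (at 1 or later) → {2, 3}; Migrate must come before Docs (at 3 or earlier) → {1, 2}; Prototype must come after Migrate (at 1 or later) → {2, 3, 4}; Spec must come after Package (at 2 or later) → {3, 4}; Prototype must come after QA (at 2 or later) → {3, 4}; QA must come before Prototype (at 4 or earlier) → {2, 3}; Review must come after Docs (at 2 or later) → {3, 4}; Prototype, Docs, Review, Package, Audit, Spec and QA are all confined to {2, 3, 4} — 7 tasks for 3 slots at most 2 apiece is too many.
So 4 slots is not enough.
5 works (last occupied slot: 5): for example Docs=3, Spec=5, Audit=4, Migrate=1, QA=2, Package=2, Prototype=3, Review=4.

5 slots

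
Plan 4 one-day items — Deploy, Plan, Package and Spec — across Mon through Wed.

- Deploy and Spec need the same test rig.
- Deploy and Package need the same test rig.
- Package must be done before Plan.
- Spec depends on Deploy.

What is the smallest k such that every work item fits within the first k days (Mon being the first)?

The precedence chain requires at least 2 distinct days.
Could 2 days be enough, i.e. nothing placed later than Tue? No: Plan must come after Package (at Mon or later) → {Tue}; Package must come before Plan (at Tue or earlier) → {Mon}; Spec must come after Deploy (at Mon or later) → {Tue}; Deploy must come before Spec (at Tue or earlier) → {Mon}; Package can't share with Deploy (Mon) → nothing is left.
So 2 days is not enough.
3 works (last occupied day: Wed): for example Deploy -> Mon; Plan -> Wed; Package -> Tue; Spec -> Tue.

3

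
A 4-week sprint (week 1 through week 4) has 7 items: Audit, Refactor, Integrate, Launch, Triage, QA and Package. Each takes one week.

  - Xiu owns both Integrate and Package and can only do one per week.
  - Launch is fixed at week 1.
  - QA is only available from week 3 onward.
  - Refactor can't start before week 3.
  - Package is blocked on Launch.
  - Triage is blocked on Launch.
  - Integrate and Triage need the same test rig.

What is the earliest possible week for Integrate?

week 1

Integrate at week 1 is achievable: Package in week 2; Integrate in week 1; Refactor in week 3; QA in week 3; Audit in week 1; Launch in week 1; Triage in week 2.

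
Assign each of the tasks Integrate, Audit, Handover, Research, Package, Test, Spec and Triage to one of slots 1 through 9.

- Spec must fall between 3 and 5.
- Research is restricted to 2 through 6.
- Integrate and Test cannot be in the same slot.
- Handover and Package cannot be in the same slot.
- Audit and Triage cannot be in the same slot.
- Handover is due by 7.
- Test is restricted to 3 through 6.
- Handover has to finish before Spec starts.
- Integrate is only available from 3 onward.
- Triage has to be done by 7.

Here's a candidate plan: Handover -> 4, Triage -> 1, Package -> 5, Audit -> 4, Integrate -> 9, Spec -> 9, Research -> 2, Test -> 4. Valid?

Handover has to finish before Spec starts — holds.
Triage has to be done by 7 — holds.
Handover and Package cannot be in the same slot — holds.
Handover is due by 7 — holds.
Research is restricted to 2 through 6 — holds.
Spec must fall between 3 and 5 — violated.
Audit and Triage cannot be in the same slot — holds.
Test is restricted to 3 through 6 — holds.
Integrate and Test cannot be in the same slot — holds.
Integrate is only available from 3 onward — holds.

Invalid. Spec must fall between 3 and 5.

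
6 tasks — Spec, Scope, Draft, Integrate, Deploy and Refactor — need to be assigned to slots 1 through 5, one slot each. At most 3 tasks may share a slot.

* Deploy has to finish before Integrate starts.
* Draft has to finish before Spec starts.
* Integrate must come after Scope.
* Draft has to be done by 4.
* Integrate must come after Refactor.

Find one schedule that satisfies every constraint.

Draft -> 1, Spec -> 2, Refactor -> 2, Deploy -> 1, Scope -> 1, Integrate -> 3

Checking: Refactor(2) before Integrate(3); Deploy(1) before Integrate(3); Draft(1) before Spec(2); Scope(1) before Integrate(3); Draft=1 in [1,4]; max 3 per slot (cap 3).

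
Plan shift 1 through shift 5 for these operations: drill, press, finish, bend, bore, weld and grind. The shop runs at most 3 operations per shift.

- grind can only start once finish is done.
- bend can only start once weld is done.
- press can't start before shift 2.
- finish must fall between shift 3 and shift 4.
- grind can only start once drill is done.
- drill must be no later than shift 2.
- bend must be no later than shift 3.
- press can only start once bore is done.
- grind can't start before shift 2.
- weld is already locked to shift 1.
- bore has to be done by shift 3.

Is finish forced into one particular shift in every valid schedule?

No

finish can be shift 3 (e.g. finish=shift 3, weld=shift 1, drill=shift 1, grind=shift 4, bore=shift 1, bend=shift 2, press=shift 2) or shift 4 (e.g. finish=shift 4; drill=shift 1; grind=shift 5; bore=shift 1; weld=shift 1; bend=shift 2; press=shift 2).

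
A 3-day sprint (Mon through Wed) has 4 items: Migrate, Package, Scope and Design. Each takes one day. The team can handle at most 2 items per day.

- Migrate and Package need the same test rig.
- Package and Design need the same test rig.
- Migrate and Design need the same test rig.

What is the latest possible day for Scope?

Scope at Wed is achievable: Package in Tue, Scope in Wed, Migrate in Mon, Design in Wed.

Wed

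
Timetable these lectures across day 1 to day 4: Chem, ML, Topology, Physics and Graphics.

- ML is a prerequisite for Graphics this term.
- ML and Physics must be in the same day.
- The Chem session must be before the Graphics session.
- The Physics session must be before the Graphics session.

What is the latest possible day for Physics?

day 3

Downstream work caps Physics at day 3.
Physics at day 3 is achievable: Chem in day 1, Topology in day 1, Graphics in day 4, ML in day 3, Physics in day 3.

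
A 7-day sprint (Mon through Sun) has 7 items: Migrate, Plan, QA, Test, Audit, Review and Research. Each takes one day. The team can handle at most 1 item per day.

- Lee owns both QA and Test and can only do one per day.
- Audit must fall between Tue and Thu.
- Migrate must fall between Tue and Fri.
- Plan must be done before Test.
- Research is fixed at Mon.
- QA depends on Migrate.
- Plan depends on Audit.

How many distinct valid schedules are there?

Splitting on Migrate: it can be Tue (18), Wed (15), Thu (12), Fri (8). Listing each branch's schedules as (Plan, QA, Test, Audit, Review, Research):
Migrate=Tue: (Thu,Fri,Sat,Wed,Sun,Mon) (Thu,Fri,Sun,Wed,Sat,Mon) (Thu,Sat,Fri,Wed,Sun,Mon) (Thu,Sat,Sun,Wed,Fri,Mon) (Thu,Sun,Fri,Wed,Sat,Mon) (Thu,Sun,Sat,Wed,Fri,Mon) (Fri,Wed,Sat,Thu,Sun,Mon) (Fri,Wed,Sun,Thu,Sat,Mon) (Fri,Thu,Sat,Wed,Sun,Mon) (Fri,Thu,Sun,Wed,Sat,Mon) (Fri,Sat,Sun,Wed,Thu,Mon) (Fri,Sat,Sun,Thu,Wed,Mon) (Fri,Sun,Sat,Wed,Thu,Mon) (Fri,Sun,Sat,Thu,Wed,Mon) (Sat,Wed,Sun,Thu,Fri,Mon) (Sat,Thu,Sun,Wed,Fri,Mon) (Sat,Fri,Sun,Wed,Thu,Mon) (Sat,Fri,Sun,Thu,Wed,Mon) — 18.
Migrate=Wed: (Thu,Fri,Sat,Tue,Sun,Mon) (Thu,Fri,Sun,Tue,Sat,Mon) (Thu,Sat,Fri,Tue,Sun,Mon) (Thu,Sat,Sun,Tue,Fri,Mon) (Thu,Sun,Fri,Tue,Sat,Mon) (Thu,Sun,Sat,Tue,Fri,Mon) (Fri,Thu,Sat,Tue,Sun,Mon) (Fri,Thu,Sun,Tue,Sat,Mon) (Fri,Sat,Sun,Tue,Thu,Mon) (Fri,Sat,Sun,Thu,Tue,Mon) (Fri,Sun,Sat,Tue,Thu,Mon) (Fri,Sun,Sat,Thu,Tue,Mon) (Sat,Thu,Sun,Tue,Fri,Mon) (Sat,Fri,Sun,Tue,Thu,Mon) (Sat,Fri,Sun,Thu,Tue,Mon) — 15.
Migrate=Thu: (Wed,Fri,Sat,Tue,Sun,Mon) (Wed,Fri,Sun,Tue,Sat,Mon) (Wed,Sat,Fri,Tue,Sun,Mon) (Wed,Sat,Sun,Tue,Fri,Mon) (Wed,Sun,Fri,Tue,Sat,Mon) (Wed,Sun,Sat,Tue,Fri,Mon) (Fri,Sat,Sun,Tue,Wed,Mon) (Fri,Sat,Sun,Wed,Tue,Mon) (Fri,Sun,Sat,Tue,Wed,Mon) (Fri,Sun,Sat,Wed,Tue,Mon) (Sat,Fri,Sun,Tue,Wed,Mon) (Sat,Fri,Sun,Wed,Tue,Mon) — 12.
Migrate=Fri: (Wed,Sat,Thu,Tue,Sun,Mon) (Wed,Sat,Sun,Tue,Thu,Mon) (Wed,Sun,Thu,Tue,Sat,Mon) (Wed,Sun,Sat,Tue,Thu,Mon) (Thu,Sat,Sun,Tue,Wed,Mon) (Thu,Sat,Sun,Wed,Tue,Mon) (Thu,Sun,Sat,Tue,Wed,Mon) (Thu,Sun,Sat,Wed,Tue,Mon) — 8.
Summing: 18 + 15 + 12 + 8 = 53.

53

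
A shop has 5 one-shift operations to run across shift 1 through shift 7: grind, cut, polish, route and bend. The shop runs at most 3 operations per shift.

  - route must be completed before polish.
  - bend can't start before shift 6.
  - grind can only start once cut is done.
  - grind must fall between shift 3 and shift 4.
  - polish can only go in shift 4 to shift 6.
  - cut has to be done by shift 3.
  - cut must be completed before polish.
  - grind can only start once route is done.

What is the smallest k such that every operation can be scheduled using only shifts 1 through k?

The precedence chain requires at least 2 distinct shifts.
With at most 3 per shift and 5 operations, at least 2 shifts are needed.
bend can't be placed before shift 6, so the schedule must run through at least shift 6.
6 works (last occupied shift: shift 6): for example grind=shift 3, bend=shift 6, cut=shift 1, polish=shift 4, route=shift 1.

6 shifts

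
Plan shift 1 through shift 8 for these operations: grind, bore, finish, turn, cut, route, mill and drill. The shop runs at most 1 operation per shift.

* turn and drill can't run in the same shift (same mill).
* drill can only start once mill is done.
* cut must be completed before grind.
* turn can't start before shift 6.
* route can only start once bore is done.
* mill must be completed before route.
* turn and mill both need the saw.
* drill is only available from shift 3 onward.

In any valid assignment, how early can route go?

Precedence pushes route to at least shift 2.
route at shift 3 is achievable: drill=shift 4, finish=shift 8, mill=shift 1, grind=shift 7, route=shift 3, turn=shift 6, cut=shift 5, bore=shift 2.
Nothing earlier works — the conflict and capacity constraints rule out every shift before shift 3.

shift 3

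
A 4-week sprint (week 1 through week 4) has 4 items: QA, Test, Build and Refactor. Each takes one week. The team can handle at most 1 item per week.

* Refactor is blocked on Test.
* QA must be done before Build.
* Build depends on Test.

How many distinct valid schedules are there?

5

Splitting on QA: it can be week 1 (2), week 2 (2), week 3 (1). Listing each branch's schedules as (Test, Build, Refactor) by week number:
QA=week 1: (2,3,4) (2,4,3) — 2.
QA=week 2: (1,3,4) (1,4,3) — 2.
QA=week 3: (1,4,2) — 1.
Summing: 2 + 2 + 1 = 5.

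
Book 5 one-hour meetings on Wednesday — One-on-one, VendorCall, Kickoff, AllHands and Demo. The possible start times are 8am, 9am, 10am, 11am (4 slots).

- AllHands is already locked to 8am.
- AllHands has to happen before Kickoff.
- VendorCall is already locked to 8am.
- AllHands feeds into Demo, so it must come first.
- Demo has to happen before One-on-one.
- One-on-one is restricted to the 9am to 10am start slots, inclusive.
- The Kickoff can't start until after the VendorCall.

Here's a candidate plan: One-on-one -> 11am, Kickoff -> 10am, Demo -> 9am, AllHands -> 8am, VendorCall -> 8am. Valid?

Invalid. One-on-one is restricted to the 9am to 10am start slots, inclusive.

AllHands feeds into Demo, so it must come first — holds.
VendorCall is already locked to 8am — holds.
AllHands has to happen before Kickoff — holds.
AllHands is already locked to 8am — holds.
Demo has to happen before One-on-one — holds.
One-on-one is restricted to the 9am to 10am start slots, inclusive — violated.
The Kickoff can't start until after the VendorCall — holds.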